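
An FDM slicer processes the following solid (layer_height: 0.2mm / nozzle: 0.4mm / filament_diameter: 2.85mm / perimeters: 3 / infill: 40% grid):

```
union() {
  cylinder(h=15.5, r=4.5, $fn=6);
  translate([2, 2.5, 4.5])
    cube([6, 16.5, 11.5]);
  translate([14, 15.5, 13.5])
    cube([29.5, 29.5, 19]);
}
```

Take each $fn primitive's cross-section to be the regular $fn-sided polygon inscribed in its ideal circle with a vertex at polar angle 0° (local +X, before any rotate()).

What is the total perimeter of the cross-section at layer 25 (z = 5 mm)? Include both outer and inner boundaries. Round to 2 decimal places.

67.68 mm

At z = 5 mm: the r=4.5 cylinder contributes a regular 6-gon of circumradius 4.5 (perimeter = 2·6·4.500·sin(180°/6) = 27.00 mm); the 6×16.5 cube at (2, 2.5) contributes its full rectangle (perimeter 45.00 mm); the cube at (14, 15.5) is absent (z outside [13.5, 32.5]); Taking the union: the regions partially overlap (shared area 0.91 mm²), so the edge portions inside another operand are dropped and the merged outline is re-measured after clipping — boundary = 67.68 mm. Overall, the cross-section is a single solid region. Total boundary length (outer) = 67.68 mm.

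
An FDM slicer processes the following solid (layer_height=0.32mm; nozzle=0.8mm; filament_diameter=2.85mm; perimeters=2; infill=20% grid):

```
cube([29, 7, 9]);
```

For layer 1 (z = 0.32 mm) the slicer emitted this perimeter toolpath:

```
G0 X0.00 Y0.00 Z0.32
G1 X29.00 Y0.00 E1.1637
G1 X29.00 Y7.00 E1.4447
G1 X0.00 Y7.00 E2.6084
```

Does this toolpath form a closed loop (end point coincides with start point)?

no

Start point (G0): (0.00, 0.00). End point (last G1): the path does not return to the start — open.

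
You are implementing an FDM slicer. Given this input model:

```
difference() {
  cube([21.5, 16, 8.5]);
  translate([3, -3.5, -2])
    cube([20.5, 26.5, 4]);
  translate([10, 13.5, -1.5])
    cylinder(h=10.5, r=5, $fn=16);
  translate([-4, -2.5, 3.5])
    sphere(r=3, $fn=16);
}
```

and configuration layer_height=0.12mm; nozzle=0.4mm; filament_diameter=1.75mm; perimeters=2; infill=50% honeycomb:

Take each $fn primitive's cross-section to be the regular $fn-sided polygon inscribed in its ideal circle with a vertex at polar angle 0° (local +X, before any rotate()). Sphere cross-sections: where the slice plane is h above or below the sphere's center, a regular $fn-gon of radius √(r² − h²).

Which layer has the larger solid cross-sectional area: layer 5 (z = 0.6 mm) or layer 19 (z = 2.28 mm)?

layer 19 (z = 2.28 mm)

Layer 5 (z = 0.6): the cube is present — its section is the full 21.5×16 rectangle (area 344.00 mm²); the cube at (3, -3.5) (footprint 20.5×26.5) is included at this height (area 543.25 mm²); the cylinder at (10, 13.5): section is a regular 16-gon, circumradius r=5 (area = (16/2)·5.000²·sin(360°/16) = 76.54 mm²); the r=3 sphere at (-4, -2.5) slices to a regular 16-gon of circumradius 0.768 (√(r²−h²) with h=2.9 from center) (area = (16/2)·0.768²·sin(360°/16) = 1.81 mm²); Taking the first minus the rest: starting from the 21.5×16 cube (344.00 mm²), the 20.5×26.5 cube at (3, -3.5) partially overlaps it — only the 296.00 mm² overlap (of its 543.25 mm²) is removed, clipping the outline; the r=5 cylinder at (10, 13.5) misses the remaining region (no effect); the r=3 sphere at (-4, -2.5) misses the remaining region (no effect) — area = 48.00 mm². So its area = 48.00 mm². Layer 19 (z = 2.28): the 21.5×16 cube contributes its full rectangle (area 344.00 mm²); the cube at (3, -3.5) does not reach this height (z outside [-2, 2]); the r=5 cylinder at (10, 13.5) gives a regular 16-gon of circumradius 5 (constant along its height) (area = (16/2)·5.000²·sin(360°/16) = 76.54 mm²); the r=3 sphere at (-4, -2.5) contributes a regular 16-gon of circumradius √(3²−1.22²) = 2.741 (area = (16/2)·2.741²·sin(360°/16) = 23.00 mm²); Subtracting the remaining from the first: starting from the 21.5×16 cube (344.00 mm²), the r=5 cylinder at (10, 13.5) partially overlaps it — only the 61.86 mm² overlap (of its 76.54 mm²) is removed, clipping the outline; the r=3 sphere at (-4, -2.5) misses the remaining region (no effect) — area = 282.14 mm². So its area = 282.14 mm². Layer 19 is larger (282.14 vs 48.00 mm²).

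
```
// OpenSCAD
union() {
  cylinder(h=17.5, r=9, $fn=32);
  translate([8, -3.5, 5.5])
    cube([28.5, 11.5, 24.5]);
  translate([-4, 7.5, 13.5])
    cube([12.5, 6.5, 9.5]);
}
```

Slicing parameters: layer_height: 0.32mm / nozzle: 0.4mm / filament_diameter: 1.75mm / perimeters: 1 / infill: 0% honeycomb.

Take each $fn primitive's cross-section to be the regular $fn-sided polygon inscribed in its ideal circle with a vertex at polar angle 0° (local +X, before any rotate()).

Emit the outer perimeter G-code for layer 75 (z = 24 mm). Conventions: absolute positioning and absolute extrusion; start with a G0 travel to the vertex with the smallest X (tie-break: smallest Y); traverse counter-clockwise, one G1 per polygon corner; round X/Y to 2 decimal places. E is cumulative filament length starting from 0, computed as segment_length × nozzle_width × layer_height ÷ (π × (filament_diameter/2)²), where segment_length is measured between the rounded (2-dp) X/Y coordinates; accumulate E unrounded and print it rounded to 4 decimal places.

G0 X8.00 Y-3.50 Z24.00
G1 X36.50 Y-3.50 E1.5167
G1 X36.50 Y8.00 E2.1286
G1 X8.00 Y8.00 E3.6453
G1 X8.00 Y-3.50 E4.2573

At z = 24 mm: the cylinder is absent (z outside [0, 17.5]); the cube at (8, -3.5) is present — its section is the full 28.5×11.5 rectangle; the cube at (-4, 7.5) is absent (z outside [13.5, 23]); Merging all regions: only the 28.5×11.5 cube at (8, -3.5) is present, so the union is just that shape — 1 connected region. The outline is a single polygon with 4 vertices. Extrusion per mm of travel: 0.4 × 0.32 / (π × 0.875²) = 0.053216. Accumulating E over each segment gives final E = 4.2573.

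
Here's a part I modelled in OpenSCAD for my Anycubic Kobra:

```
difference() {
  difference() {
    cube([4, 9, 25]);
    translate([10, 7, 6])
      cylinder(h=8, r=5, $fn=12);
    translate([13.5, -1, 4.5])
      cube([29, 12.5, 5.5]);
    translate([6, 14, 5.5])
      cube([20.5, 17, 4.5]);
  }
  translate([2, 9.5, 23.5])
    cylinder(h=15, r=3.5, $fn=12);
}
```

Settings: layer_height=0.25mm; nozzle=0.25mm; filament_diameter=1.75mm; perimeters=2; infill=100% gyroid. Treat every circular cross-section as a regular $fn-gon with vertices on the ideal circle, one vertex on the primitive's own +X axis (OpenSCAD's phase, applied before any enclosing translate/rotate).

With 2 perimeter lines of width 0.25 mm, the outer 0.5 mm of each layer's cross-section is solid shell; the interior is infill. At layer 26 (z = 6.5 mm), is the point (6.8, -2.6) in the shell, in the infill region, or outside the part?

outside

At z = 6.5 mm: the cube (footprint 4×9) is included at this height; the cylinder at (10, 7): section is a regular 12-gon, circumradius r=5; the 29×12.5 cube at (13.5, -1) contributes its full rectangle; the 20.5×17 cube at (6, 14) contributes its full rectangle; Taking the first minus the rest: starting from the 4×9 cube, the r=5 cylinder at (10, 7) misses the remaining region (no effect); the 29×12.5 cube at (13.5, -1) misses the remaining region (no effect); the 20.5×17 cube at (6, 14) misses the remaining region (no effect) — 1 connected region; the cylinder at (2, 9.5) is absent (z outside [23.5, 38.5]); Subtracting the remaining from the first: none of the subtracted shapes is present at this height, so that combined region is unchanged — 1 connected region. Overall, the cross-section is a single solid region. The nearest boundary edge runs (4.00, 9.00)→(4.00, 0.00); distance from the point to it = 3.82 mm. The point is not inside any of the regions above, so it lies outside the cross-section (3.82 mm from the nearest boundary).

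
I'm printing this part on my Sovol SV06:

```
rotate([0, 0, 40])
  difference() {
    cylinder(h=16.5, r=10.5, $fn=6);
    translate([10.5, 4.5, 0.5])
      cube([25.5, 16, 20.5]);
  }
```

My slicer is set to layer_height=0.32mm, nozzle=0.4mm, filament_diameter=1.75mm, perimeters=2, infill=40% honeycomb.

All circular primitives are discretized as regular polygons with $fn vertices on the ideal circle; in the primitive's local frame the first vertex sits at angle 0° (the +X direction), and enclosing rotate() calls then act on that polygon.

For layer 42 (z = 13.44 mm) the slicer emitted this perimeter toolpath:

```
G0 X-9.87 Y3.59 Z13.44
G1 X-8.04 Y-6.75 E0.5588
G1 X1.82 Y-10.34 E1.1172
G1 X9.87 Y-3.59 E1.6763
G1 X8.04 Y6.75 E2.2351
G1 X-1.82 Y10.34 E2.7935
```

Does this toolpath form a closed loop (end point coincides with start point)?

no

Start point (G0): (-9.87, 3.59). End point (last G1): the path does not return to the start — open.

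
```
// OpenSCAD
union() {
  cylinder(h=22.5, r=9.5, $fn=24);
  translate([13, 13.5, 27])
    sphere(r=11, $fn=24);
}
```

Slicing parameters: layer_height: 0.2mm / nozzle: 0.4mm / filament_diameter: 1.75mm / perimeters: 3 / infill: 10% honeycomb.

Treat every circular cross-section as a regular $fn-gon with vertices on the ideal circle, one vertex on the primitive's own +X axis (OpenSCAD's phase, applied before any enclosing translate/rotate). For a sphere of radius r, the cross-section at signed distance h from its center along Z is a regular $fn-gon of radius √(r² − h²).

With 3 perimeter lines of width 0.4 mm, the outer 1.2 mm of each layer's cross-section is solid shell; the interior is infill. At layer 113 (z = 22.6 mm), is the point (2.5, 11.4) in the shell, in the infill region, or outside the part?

At z = 22.6 mm: the cylinder is absent (z outside [0, 22.5]); the r=11 sphere at (13, 13.5) contributes a regular 24-gon of circumradius √(11²−4.4²) = 10.082; Combining (union): only the r=11 sphere at (13, 13.5) is present, so the union is just that shape — 1 connected region. Overall, the cross-section is a single solid region. The nearest boundary edge runs (2.92, 13.50)→(3.26, 10.89); distance from the point to it = 0.69 mm. The point is not inside any of the regions above, so it lies outside the cross-section (0.69 mm from the nearest boundary).

outside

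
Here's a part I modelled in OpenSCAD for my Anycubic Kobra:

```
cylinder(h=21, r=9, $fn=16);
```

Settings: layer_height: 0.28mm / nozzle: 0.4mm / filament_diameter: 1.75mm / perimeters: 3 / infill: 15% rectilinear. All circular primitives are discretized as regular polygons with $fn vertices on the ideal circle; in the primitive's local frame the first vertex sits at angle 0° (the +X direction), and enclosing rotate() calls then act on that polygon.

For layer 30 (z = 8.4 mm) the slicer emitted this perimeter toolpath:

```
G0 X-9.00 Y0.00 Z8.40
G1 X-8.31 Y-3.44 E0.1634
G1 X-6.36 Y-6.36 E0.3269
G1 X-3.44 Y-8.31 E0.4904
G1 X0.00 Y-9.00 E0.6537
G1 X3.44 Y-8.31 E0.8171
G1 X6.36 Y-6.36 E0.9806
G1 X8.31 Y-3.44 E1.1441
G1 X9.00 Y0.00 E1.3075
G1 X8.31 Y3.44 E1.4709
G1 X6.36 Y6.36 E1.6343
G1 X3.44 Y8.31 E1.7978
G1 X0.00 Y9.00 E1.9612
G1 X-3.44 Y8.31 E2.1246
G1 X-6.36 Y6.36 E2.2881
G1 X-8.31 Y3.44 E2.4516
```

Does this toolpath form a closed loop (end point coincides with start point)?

Start point (G0): (-9.00, 0.00). End point (last G1): the path does not return to the start — open.

no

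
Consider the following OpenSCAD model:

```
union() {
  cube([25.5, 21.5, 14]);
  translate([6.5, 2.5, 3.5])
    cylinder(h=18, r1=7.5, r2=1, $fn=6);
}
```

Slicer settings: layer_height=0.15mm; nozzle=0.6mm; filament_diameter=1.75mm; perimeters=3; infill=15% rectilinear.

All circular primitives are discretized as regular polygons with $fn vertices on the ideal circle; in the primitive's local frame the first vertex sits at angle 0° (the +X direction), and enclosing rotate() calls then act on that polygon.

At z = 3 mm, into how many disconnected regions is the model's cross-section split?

At z = 3 mm: the 25.5×21.5 cube contributes its full rectangle; the cone at (6.5, 2.5) is not intersected at this z (z outside [3.5, 21.5]); Taking the union: only the 25.5×21.5 cube is present, so the union is just that shape — 1 connected region. The result has 1 disconnected region.

1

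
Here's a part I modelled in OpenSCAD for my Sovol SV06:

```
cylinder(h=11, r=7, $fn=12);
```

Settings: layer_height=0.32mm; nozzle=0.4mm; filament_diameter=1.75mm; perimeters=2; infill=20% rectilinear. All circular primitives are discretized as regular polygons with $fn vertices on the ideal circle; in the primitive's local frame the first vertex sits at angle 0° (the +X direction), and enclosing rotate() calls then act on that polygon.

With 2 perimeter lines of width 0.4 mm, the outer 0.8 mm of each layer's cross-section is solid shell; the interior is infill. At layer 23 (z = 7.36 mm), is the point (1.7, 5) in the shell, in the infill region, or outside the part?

At z = 7.36 mm: the r=7 cylinder gives a regular 12-gon of circumradius 7 (constant along its height). Overall, the cross-section is a single solid region. The nearest boundary edge runs (3.50, 6.06)→(0.00, 7.00); distance from the point to it = 1.49 mm. The point is inside the cross-section and 1.49 mm from the nearest boundary — more than the 0.8 mm shell width (2 × 0.4), so it's in the infill interior.

infill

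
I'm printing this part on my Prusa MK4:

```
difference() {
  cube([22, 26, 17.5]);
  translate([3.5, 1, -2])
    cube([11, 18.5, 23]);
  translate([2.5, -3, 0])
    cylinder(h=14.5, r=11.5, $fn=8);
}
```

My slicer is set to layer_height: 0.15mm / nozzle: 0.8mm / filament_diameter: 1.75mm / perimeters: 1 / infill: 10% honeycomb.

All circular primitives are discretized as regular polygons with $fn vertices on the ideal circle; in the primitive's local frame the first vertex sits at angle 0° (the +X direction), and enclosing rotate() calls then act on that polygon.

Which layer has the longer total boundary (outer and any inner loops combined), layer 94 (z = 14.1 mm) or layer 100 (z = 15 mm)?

layer 100 (z = 15 mm)

Layer 94 (z = 14.1): the cube is present — its section is the full 22×26 rectangle (perimeter 96.00 mm); the cube at (3.5, 1) is present — its section is the full 11×18.5 rectangle (perimeter 59.00 mm); the r=11.5 cylinder at (2.5, -3) contributes a regular 8-gon of circumradius 11.5 (perimeter = 2·8·11.500·sin(180°/8) = 70.41 mm); Subtracting the remaining from the first: starting from the 22×26 cube, the 11×18.5 cube at (3.5, 1) lies wholly inside it (removes its full 203.50 mm² and its 59.00 mm outline becomes a hole wall); the r=11.5 cylinder at (2.5, -3) partially overlaps it — only the 37.30 mm² overlap (of its 374.06 mm²) is removed, clipping the outline — boundary = 123.72 mm. So its perimeter = 123.72 mm. Layer 100 (z = 15): the 22×26 cube contributes its full rectangle (perimeter 96.00 mm); the cube at (3.5, 1) (footprint 11×18.5) is included at this height (perimeter 59.00 mm); the cylinder at (2.5, -3) does not reach this height (z outside [0, 14.5]); Subtracting the remaining from the first: starting from the 22×26 cube, the 11×18.5 cube at (3.5, 1) lies wholly inside it (removes its full 203.50 mm² and its 59.00 mm outline becomes a hole wall) — boundary (outer + 1 inner loop) = 155.00 mm. So its perimeter = 155.00 mm. Layer 100 is larger (155.00 vs 123.72 mm).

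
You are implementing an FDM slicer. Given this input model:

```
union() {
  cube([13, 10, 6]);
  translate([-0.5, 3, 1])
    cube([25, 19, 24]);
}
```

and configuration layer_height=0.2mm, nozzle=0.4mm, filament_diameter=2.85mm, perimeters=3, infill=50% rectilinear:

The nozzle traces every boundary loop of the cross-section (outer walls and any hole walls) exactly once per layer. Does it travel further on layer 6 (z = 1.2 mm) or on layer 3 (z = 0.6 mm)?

layer 6 (z = 1.2 mm)

Layer 6 (z = 1.2): the 13×10 cube contributes its full rectangle (perimeter 46.00 mm); the 25×19 cube at (-0.5, 3) contributes its full rectangle (perimeter 88.00 mm); Merging all regions: the regions partially overlap (shared area 91.00 mm²), so the edge portions inside another operand are dropped and the merged outline is re-measured after clipping — boundary = 94.00 mm. So its perimeter = 94.00 mm. Layer 3 (z = 0.6): the 13×10 cube contributes its full rectangle (perimeter 46.00 mm); the cube at (-0.5, 3) is not intersected at this z (z outside [1, 25]); Taking the union: only the 13×10 cube is present, so the union is just that shape — boundary = 46.00 mm. So its perimeter = 46.00 mm. Layer 6 is larger (94.00 vs 46.00 mm).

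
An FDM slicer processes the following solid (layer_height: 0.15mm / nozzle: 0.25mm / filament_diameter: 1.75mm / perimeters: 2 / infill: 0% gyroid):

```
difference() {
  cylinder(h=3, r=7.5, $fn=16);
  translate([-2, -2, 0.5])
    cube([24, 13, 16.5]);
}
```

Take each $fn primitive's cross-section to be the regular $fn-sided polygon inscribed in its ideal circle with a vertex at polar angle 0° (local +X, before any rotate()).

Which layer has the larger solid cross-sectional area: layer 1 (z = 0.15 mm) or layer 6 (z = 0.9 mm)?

Layer 1 (z = 0.15): the cylinder: section is a regular 16-gon, circumradius r=7.5 (area = (16/2)·7.500²·sin(360°/16) = 172.21 mm²); the cube at (-2, -2) does not reach this height (z outside [0.5, 17]); Subtracting the remaining from the first: none of the subtracted shapes is present at this height, so the r=7.5 cylinder is unchanged — area = 172.21 mm². So its area = 172.21 mm². Layer 6 (z = 0.9): the cylinder: section is a regular 16-gon, circumradius r=7.5 (area = (16/2)·7.500²·sin(360°/16) = 172.21 mm²); the cube at (-2, -2) is present — its section is the full 24×13 rectangle (area 312.00 mm²); After the difference (first − rest): starting from the r=7.5 cylinder (172.21 mm²), the 24×13 cube at (-2, -2) partially overlaps it — only the 76.26 mm² overlap (of its 312.00 mm²) is removed, clipping the outline — area = 95.95 mm². So its area = 95.95 mm². Layer 1 is larger (172.21 vs 95.95 mm²).

layer 1 (z = 0.15 mm)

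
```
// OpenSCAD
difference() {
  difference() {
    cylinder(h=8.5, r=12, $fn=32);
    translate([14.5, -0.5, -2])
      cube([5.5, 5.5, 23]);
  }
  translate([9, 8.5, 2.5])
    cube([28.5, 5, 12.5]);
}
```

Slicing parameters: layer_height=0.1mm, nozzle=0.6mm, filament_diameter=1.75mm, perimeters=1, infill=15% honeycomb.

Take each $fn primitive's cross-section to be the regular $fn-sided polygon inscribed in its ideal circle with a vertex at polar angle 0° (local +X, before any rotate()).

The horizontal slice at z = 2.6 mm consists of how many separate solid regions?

1

At z = 2.6 mm: the cylinder: section is a regular 32-gon, circumradius r=12; the 5.5×5.5 cube at (14.5, -0.5) contributes its full rectangle; After the difference (first − rest): starting from the r=12 cylinder, the 5.5×5.5 cube at (14.5, -0.5) misses the remaining region (no effect) — 1 connected region; the cube at (9, 8.5) (footprint 28.5×5) is included at this height; After the difference (first − rest): starting from the result so far, the 28.5×5 cube at (9, 8.5) misses the remaining region (no effect) — 1 connected region. The result has 1 disconnected region.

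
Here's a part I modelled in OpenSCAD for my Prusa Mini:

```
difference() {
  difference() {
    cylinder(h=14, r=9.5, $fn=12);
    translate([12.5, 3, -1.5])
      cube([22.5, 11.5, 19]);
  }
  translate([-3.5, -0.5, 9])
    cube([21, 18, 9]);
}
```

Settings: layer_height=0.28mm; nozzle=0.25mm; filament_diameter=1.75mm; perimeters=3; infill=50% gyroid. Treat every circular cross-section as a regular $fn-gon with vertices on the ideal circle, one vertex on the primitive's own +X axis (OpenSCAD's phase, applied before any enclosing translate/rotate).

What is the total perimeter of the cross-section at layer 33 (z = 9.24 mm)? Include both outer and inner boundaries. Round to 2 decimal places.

62.05 mm

At z = 9.24 mm: the r=9.5 cylinder contributes a regular 12-gon of circumradius 9.5 (perimeter = 2·12·9.500·sin(180°/12) = 59.01 mm); the cube at (12.5, 3) is present — its section is the full 22.5×11.5 rectangle (perimeter 68.00 mm); Subtracting the remaining from the first: starting from the r=9.5 cylinder, the 22.5×11.5 cube at (12.5, 3) misses the remaining region (no effect) — boundary = 59.01 mm; the 21×18 cube at (-3.5, -0.5) contributes its full rectangle (perimeter 78.00 mm); After the difference (first − rest): starting from the result so far, the 21×18 cube at (-3.5, -0.5) partially overlaps it — only the 105.76 mm² overlap (of its 378.00 mm²) is removed, clipping the outline — boundary = 62.05 mm. Overall, the cross-section is a single solid region. Total boundary length (outer) = 62.05 mm.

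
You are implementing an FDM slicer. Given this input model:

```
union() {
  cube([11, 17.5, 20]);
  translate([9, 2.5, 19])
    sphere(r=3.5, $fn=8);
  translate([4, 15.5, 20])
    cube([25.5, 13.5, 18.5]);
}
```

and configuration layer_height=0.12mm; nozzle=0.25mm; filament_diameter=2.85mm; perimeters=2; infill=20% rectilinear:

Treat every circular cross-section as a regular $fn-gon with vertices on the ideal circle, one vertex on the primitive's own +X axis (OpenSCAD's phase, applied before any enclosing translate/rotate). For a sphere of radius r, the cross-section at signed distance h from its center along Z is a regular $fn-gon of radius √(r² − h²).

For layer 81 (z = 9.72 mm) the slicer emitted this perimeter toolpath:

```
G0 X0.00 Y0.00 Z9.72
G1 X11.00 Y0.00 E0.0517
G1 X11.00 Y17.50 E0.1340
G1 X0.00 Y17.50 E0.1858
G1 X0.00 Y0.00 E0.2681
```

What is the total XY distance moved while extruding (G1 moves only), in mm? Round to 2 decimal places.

57.00 mm

Sum the Euclidean lengths of each G1 segment: total = 57.00 mm.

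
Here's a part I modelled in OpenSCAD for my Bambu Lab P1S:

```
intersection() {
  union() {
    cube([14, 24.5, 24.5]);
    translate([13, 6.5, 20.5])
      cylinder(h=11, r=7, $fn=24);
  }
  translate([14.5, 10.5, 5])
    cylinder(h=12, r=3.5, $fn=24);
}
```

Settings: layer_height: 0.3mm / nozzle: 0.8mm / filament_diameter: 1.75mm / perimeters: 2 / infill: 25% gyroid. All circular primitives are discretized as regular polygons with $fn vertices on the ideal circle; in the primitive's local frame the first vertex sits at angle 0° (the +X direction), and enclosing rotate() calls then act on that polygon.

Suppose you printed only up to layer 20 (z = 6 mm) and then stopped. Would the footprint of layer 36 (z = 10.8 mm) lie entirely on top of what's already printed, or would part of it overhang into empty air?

entirely on top

Compare the two slices. At z = 6: the 14×24.5 cube contributes its full rectangle (area 343.00 mm²); the cylinder at (13, 6.5) does not reach this height (z outside [20.5, 31.5]); Merging all regions: only the 14×24.5 cube is present, so the union is just that shape — area = 343.00 mm²; the r=3.5 cylinder at (14.5, 10.5) contributes a regular 24-gon of circumradius 3.5 (area = (24/2)·3.500²·sin(360°/24) = 38.05 mm²); Taking the intersection: the r=3.5 cylinder at (14.5, 10.5) partially overlaps the result so far; clipping to the common part keeps 15.56 mm² — area = 15.56 mm². At z = 10.8: the 14×24.5 cube contributes its full rectangle (area 343.00 mm²); the cylinder at (13, 6.5) is absent (z outside [20.5, 31.5]); Taking the union: only the 14×24.5 cube is present, so the union is just that shape — area = 343.00 mm²; the r=3.5 cylinder at (14.5, 10.5) gives a regular 24-gon of circumradius 3.5 (constant along its height) (area = (24/2)·3.500²·sin(360°/24) = 38.05 mm²); Keeping only the common overlap: the r=3.5 cylinder at (14.5, 10.5) partially overlaps the result so far; clipping to the common part keeps 15.56 mm² — area = 15.56 mm². Checking containment: the cross-section at z = 10.8 is a subset of the cross-section at z = 6.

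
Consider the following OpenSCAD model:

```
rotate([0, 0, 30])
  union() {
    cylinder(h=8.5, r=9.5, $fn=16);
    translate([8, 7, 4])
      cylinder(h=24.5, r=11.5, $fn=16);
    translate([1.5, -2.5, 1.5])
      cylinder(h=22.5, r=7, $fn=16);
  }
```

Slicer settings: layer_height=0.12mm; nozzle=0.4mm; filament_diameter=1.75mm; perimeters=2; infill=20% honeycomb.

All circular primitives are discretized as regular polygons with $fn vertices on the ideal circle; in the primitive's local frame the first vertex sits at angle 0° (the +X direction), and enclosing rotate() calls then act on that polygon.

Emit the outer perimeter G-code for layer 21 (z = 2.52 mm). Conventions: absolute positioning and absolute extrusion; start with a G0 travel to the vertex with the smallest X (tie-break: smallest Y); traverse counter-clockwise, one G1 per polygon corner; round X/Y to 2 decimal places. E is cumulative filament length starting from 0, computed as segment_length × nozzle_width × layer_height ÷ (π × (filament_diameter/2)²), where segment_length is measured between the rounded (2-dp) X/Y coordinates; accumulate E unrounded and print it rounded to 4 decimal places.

G0 X-9.42 Y-1.24 Z2.52
G1 X-8.23 Y-4.75 E0.0740
G1 X-5.78 Y-7.54 E0.1481
G1 X-2.46 Y-9.18 E0.2220
G1 X1.24 Y-9.42 E0.2959
G1 X4.75 Y-8.23 E0.3699
G1 X5.32 Y-7.72 E0.3852
G1 X6.05 Y-7.48 E0.4005
G1 X8.10 Y-5.68 E0.4550
G1 X9.31 Y-3.23 E0.5095
G1 X9.49 Y-0.50 E0.5641
G1 X9.33 Y-0.05 E0.5736
G1 X9.42 Y1.24 E0.5994
G1 X8.23 Y4.75 E0.6734
G1 X5.78 Y7.54 E0.7475
G1 X2.46 Y9.18 E0.8214
G1 X-1.24 Y9.42 E0.8954
G1 X-4.75 Y8.23 E0.9693
G1 X-7.54 Y5.78 E1.0434
G1 X-9.18 Y2.46 E1.1173
G1 X-9.42 Y-1.24 E1.1913

At z = 2.52 mm: the r=9.5 cylinder gives a regular 16-gon of circumradius 9.5 (constant along its height); the cylinder at (8, 7) is absent (z outside [4, 28.5]); the r=7 cylinder at (1.5, -2.5) contributes a regular 16-gon of circumradius 7; Merging all regions: the regions partially overlap (shared area 147.23 mm²), so overlapping operands fuse into one piece — 1 connected region; (whole slice rotated 30° about Z — lengths, areas and connectivity unchanged). The outline is a single polygon with 20 vertices. Extrusion per mm of travel: 0.4 × 0.12 / (π × 0.875²) = 0.019956. Accumulating E over each segment gives final E = 1.1913.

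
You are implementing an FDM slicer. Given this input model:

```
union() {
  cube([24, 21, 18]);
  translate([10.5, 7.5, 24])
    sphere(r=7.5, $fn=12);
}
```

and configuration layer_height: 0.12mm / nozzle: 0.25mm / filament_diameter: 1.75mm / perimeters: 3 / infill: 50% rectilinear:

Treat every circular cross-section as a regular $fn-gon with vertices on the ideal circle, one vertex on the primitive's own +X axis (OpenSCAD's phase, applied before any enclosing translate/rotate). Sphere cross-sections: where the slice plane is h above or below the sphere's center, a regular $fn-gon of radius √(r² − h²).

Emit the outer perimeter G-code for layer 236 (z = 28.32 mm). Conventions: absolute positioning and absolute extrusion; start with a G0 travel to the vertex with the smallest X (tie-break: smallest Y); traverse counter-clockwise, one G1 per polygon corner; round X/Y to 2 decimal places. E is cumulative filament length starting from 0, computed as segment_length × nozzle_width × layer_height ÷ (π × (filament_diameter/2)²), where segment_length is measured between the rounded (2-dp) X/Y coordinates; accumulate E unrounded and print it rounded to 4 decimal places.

G0 X4.37 Y7.50 Z28.32
G1 X5.19 Y4.43 E0.0396
G1 X7.43 Y2.19 E0.0791
G1 X10.50 Y1.37 E0.1188
G1 X13.57 Y2.19 E0.1584
G1 X15.81 Y4.43 E0.1979
G1 X16.63 Y7.50 E0.2376
G1 X15.81 Y10.57 E0.2772
G1 X13.57 Y12.81 E0.3167
G1 X10.50 Y13.63 E0.3563
G1 X7.43 Y12.81 E0.3960
G1 X5.19 Y10.57 E0.4355
G1 X4.37 Y7.50 E0.4751

At z = 28.32 mm: the cube does not reach this height (z outside [0, 18]); the r=7.5 sphere at (10.5, 7.5) slices to a regular 12-gon of circumradius 6.131 (√(r²−h²) with h=4.32 from center); Combining (union): only the r=7.5 sphere at (10.5, 7.5) is present, so the union is just that shape — 1 connected region. The outline is a single polygon with 12 vertices. Extrusion per mm of travel: 0.25 × 0.12 / (π × 0.875²) = 0.012473. Accumulating E over each segment gives final E = 0.4751.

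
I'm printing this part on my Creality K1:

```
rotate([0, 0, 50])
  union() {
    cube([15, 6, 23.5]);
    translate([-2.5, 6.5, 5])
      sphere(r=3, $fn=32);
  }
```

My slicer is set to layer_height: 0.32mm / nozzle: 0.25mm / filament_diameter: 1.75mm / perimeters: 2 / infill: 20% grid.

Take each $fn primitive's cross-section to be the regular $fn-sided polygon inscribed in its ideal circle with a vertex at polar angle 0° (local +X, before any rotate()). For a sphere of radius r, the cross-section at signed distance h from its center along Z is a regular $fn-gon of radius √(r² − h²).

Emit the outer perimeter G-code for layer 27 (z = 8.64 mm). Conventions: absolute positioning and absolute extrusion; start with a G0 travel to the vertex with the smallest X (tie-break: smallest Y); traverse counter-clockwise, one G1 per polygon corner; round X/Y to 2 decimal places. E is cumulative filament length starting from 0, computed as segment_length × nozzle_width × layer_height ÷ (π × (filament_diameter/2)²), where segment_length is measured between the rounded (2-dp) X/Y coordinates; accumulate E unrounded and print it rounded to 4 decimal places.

G0 X-4.60 Y3.86 Z8.64
G1 X0.00 Y0.00 E0.1997
G1 X9.64 Y11.49 E0.6986
G1 X5.05 Y15.35 E0.8980
G1 X-4.60 Y3.86 E1.3971

At z = 8.64 mm: the 15×6 cube contributes its full rectangle; the sphere at (-2.5, 6.5) does not reach this height (|z−center|=3.640 > r=3); Combining (union): only the 15×6 cube is present, so the union is just that shape — 1 connected region; (whole slice rotated 50° about Z — lengths, areas and connectivity unchanged). The outline is a single polygon with 4 vertices. Extrusion per mm of travel: 0.25 × 0.32 / (π × 0.875²) = 0.033260. Accumulating E over each segment gives final E = 1.3971.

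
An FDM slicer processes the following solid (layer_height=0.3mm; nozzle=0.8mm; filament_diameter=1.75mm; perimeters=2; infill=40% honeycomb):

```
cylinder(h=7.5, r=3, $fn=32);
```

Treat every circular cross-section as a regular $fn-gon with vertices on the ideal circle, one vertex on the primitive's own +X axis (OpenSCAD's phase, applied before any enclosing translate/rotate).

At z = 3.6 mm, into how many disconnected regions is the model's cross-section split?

1

At z = 3.6 mm: the cylinder: section is a regular 32-gon, circumradius r=3. The result has 1 disconnected region.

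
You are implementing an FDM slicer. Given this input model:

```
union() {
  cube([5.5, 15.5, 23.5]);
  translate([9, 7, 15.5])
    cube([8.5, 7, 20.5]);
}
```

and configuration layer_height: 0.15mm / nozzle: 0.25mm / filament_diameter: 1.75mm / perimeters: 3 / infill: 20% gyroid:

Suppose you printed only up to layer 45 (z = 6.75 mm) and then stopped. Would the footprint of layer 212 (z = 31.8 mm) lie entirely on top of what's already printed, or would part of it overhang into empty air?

part overhangs

Compare the two slices. At z = 6.75: the cube (footprint 5.5×15.5) is included at this height (area 85.25 mm²); the cube at (9, 7) is absent (z outside [15.5, 36]); Combining (union): only the 5.5×15.5 cube is present, so the union is just that shape — area = 85.25 mm². At z = 31.8: the cube is absent (z outside [0, 23.5]); the cube at (9, 7) is present — its section is the full 8.5×7 rectangle (area 59.50 mm²); Merging all regions: only the 8.5×7 cube at (9, 7) is present, so the union is just that shape — area = 59.50 mm². Checking containment: at z = 31.8 the cross-section extends beyond the z = 6.75 cross-section by about 59.50 mm².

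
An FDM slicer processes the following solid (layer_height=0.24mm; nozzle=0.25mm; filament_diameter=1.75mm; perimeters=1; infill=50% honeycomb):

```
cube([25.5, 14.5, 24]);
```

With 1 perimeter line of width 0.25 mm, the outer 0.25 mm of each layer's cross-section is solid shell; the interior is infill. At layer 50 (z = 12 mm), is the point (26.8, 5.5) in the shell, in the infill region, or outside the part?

At z = 12 mm: the cube (footprint 25.5×14.5) is included at this height. Overall, the cross-section is a single solid region. The nearest boundary edge runs (25.50, 0.00)→(25.50, 14.50); distance from the point to it = 1.30 mm. The point is not inside any of the regions above, so it lies outside the cross-section (1.30 mm from the nearest boundary).

outside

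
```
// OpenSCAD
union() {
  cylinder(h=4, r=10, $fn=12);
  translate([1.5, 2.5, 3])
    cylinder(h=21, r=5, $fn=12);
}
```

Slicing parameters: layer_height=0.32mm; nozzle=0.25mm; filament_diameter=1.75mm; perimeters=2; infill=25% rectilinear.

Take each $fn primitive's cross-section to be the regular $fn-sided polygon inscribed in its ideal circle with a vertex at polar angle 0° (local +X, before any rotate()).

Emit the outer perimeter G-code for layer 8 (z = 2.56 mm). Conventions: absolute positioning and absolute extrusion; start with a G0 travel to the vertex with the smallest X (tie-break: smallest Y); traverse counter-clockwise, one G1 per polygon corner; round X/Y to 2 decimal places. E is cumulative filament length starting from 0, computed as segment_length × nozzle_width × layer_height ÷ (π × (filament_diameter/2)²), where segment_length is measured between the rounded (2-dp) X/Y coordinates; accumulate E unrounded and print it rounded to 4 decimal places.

G0 X-10.00 Y0.00 Z2.56
G1 X-8.66 Y-5.00 E0.1722
G1 X-5.00 Y-8.66 E0.3443
G1 X0.00 Y-10.00 E0.5165
G1 X5.00 Y-8.66 E0.6887
G1 X8.66 Y-5.00 E0.8608
G1 X10.00 Y0.00 E1.0330
G1 X8.66 Y5.00 E1.2052
G1 X5.00 Y8.66 E1.3773
G1 X0.00 Y10.00 E1.5495
G1 X-5.00 Y8.66 E1.7217
G1 X-8.66 Y5.00 E1.8938
G1 X-10.00 Y0.00 E2.0660

At z = 2.56 mm: the r=10 cylinder gives a regular 12-gon of circumradius 10 (constant along its height); the cylinder at (1.5, 2.5) is absent (z outside [3, 24]); Combining (union): only the r=10 cylinder is present, so the union is just that shape — 1 connected region. The outline is a single polygon with 12 vertices. Extrusion per mm of travel: 0.25 × 0.32 / (π × 0.875²) = 0.033260. Accumulating E over each segment gives final E = 2.0660.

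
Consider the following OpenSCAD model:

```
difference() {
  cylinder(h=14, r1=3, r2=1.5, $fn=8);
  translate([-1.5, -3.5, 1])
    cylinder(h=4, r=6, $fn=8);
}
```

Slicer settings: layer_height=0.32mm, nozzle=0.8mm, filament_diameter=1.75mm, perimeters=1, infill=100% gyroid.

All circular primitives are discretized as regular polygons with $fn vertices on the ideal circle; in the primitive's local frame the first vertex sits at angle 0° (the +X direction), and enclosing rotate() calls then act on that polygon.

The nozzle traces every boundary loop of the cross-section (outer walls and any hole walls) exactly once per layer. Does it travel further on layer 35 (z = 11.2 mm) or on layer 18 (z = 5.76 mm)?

layer 18 (z = 5.76 mm)

Layer 35 (z = 11.2): the cone (r1=3→r2=1.5) has section circumradius 1.800 here — a regular 8-gon (perimeter = 2·8·1.800·sin(180°/8) = 11.02 mm); the cylinder at (-1.5, -3.5) is absent (z outside [1, 5]); Subtracting the remaining from the first: none of the subtracted shapes is present at this height, so the cone is unchanged — boundary = 11.02 mm. So its perimeter = 11.02 mm. Layer 18 (z = 5.76): the cone contributes a regular 8-gon of circumradius 2.383 (interpolated between r1=3 and r2=1.5 at t=0.411) (perimeter = 2·8·2.383·sin(180°/8) = 14.59 mm); the cylinder at (-1.5, -3.5) is not intersected at this z (z outside [1, 5]); Subtracting the remaining from the first: none of the subtracted shapes is present at this height, so the cone is unchanged — boundary = 14.59 mm. So its perimeter = 14.59 mm. Layer 18 is larger (14.59 vs 11.02 mm).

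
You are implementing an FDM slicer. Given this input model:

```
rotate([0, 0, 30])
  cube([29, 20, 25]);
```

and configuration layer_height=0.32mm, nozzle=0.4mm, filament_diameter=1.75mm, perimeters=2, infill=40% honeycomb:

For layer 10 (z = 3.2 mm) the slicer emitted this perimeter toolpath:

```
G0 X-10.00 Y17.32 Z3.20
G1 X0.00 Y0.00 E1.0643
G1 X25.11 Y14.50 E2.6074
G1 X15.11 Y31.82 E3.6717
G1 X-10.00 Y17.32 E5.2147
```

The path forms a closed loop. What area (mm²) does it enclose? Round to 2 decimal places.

579.91 mm²

Apply the shoelace formula to the sequence of (X, Y) vertices; enclosed area = 579.91 mm².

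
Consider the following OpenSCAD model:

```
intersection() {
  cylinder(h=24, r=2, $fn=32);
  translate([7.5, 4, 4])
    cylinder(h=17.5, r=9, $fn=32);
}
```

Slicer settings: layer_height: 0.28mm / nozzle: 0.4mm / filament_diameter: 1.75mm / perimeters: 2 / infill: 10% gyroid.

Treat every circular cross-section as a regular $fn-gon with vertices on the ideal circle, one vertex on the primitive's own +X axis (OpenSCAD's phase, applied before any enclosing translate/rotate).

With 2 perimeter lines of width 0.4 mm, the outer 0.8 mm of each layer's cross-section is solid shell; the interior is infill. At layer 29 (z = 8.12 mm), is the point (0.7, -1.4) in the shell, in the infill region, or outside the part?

At z = 8.12 mm: the cylinder: section is a regular 32-gon, circumradius r=2; the cylinder at (7.5, 4): section is a regular 32-gon, circumradius r=9; Keeping only the common overlap: the r=9 cylinder at (7.5, 4) partially overlaps the r=2 cylinder; clipping to the common part keeps 7.82 mm² — 1 connected region. Overall, the cross-section is a single solid region. The nearest boundary edge runs (0.72, -1.86)→(0.02, -1.00); distance from the point to it = 0.27 mm. The point is inside the cross-section, 0.27 mm from the nearest boundary — within the 0.8 mm shell band (2 × 0.4).

shell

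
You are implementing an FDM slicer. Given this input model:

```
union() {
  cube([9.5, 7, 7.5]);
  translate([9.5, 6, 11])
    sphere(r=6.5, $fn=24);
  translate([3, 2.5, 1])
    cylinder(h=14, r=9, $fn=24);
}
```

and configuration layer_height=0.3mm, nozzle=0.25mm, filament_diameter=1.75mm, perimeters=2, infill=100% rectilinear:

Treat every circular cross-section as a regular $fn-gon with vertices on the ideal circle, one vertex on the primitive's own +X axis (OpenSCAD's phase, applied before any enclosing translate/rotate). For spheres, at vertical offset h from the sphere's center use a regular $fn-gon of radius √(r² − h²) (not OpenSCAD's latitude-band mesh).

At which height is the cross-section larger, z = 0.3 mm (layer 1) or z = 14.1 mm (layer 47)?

layer 47 (z = 14.1 mm)

Layer 1 (z = 0.3): the cube is present — its section is the full 9.5×7 rectangle (area 66.50 mm²); the sphere at (9.5, 6) is absent (|z−center|=10.700 > r=6.5); the cylinder at (3, 2.5) is absent (z outside [1, 15]); Taking the union: only the 9.5×7 cube is present, so the union is just that shape — area = 66.50 mm². So its area = 66.50 mm². Layer 47 (z = 14.1): the cube is not intersected at this z (z outside [0, 7.5]); the r=6.5 sphere at (9.5, 6) slices to a regular 24-gon of circumradius 5.713 (√(r²−h²) with h=3.1 from center) (area = (24/2)·5.713²·sin(360°/24) = 101.37 mm²); the r=9 cylinder at (3, 2.5) contributes a regular 24-gon of circumradius 9 (area = (24/2)·9.000²·sin(360°/24) = 251.57 mm²); Taking the union: the regions partially overlap — summed areas 352.95 mm² minus the doubly-counted overlap 61.15 mm² gives 291.79 mm² — area = 291.79 mm². So its area = 291.79 mm². Layer 47 is larger (291.79 vs 66.50 mm²).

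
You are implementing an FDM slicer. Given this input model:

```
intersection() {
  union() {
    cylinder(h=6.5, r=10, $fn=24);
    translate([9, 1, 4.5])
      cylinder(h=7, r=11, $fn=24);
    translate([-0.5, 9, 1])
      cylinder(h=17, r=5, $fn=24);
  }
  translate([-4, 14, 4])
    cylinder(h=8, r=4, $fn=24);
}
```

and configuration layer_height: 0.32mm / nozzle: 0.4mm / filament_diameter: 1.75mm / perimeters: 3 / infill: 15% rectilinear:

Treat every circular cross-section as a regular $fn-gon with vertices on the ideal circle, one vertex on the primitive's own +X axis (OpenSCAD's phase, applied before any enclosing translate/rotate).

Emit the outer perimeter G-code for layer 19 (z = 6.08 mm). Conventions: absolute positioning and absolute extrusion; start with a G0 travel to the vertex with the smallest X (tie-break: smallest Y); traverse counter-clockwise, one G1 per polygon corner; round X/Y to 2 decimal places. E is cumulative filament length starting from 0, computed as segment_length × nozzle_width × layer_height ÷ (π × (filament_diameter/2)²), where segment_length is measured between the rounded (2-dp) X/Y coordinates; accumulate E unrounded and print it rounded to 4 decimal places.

At z = 6.08 mm: the r=10 cylinder gives a regular 24-gon of circumradius 10 (constant along its height); the cylinder at (9, 1): section is a regular 24-gon, circumradius r=11; the r=5 cylinder at (-0.5, 9) gives a regular 24-gon of circumradius 5 (constant along its height); Taking the union: the regions partially overlap (shared area 204.83 mm²), so overlapping operands fuse into one piece — 1 connected region; the r=4 cylinder at (-4, 14) contributes a regular 24-gon of circumradius 4; After intersecting: the r=4 cylinder at (-4, 14) partially overlaps that combined region; clipping to the common part keeps 12.75 mm² — 1 connected region. The outline is a single polygon with 15 vertices. Extrusion per mm of travel: 0.4 × 0.32 / (π × 0.875²) = 0.053216. Accumulating E over each segment gives final E = 0.7781.

G0 X-5.33 Y10.26 Z6.08
G1 X-5.04 Y10.14 E0.0167
G1 X-4.00 Y10.00 E0.0725
G1 X-2.96 Y10.14 E0.1284
G1 X-2.00 Y10.54 E0.1837
G1 X-1.17 Y11.17 E0.2392
G1 X-0.54 Y12.00 E0.2946
G1 X-0.14 Y12.96 E0.3500
G1 X-0.01 Y13.94 E0.4026
G1 X-0.50 Y14.00 E0.4289
G1 X-1.79 Y13.83 E0.4981
G1 X-3.00 Y13.33 E0.5678
G1 X-4.04 Y12.54 E0.6373
G1 X-4.83 Y11.50 E0.7068
G1 X-5.33 Y10.29 E0.7765
G1 X-5.33 Y10.26 E0.7781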